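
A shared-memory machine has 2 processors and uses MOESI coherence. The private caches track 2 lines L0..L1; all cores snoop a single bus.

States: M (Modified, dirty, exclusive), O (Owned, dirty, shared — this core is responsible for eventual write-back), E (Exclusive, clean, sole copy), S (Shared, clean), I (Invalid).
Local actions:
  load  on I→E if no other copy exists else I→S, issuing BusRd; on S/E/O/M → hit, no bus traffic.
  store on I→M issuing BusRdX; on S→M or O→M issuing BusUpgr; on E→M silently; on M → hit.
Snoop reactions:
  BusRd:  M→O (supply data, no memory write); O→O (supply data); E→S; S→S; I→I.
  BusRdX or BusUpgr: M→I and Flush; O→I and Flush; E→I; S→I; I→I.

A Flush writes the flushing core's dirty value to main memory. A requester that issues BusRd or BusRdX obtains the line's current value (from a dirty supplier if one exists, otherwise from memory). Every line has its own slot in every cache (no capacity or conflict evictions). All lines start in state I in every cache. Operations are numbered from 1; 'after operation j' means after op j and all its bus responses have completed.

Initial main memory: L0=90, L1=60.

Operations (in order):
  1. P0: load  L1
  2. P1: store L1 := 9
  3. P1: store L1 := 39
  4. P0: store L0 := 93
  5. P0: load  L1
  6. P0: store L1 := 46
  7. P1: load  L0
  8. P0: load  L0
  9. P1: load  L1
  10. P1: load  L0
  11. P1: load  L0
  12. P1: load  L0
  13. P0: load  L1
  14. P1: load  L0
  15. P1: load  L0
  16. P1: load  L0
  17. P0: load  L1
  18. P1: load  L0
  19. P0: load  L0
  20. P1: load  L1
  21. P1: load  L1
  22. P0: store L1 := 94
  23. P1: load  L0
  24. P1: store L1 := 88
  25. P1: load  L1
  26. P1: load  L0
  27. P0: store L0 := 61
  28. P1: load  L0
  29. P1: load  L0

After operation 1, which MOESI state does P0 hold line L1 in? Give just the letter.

  op1 P0: load  L1 → E/I on L1; bus BusRd; mem=60
  op2 P1: store L1 := 9 → I/M on L1; bus BusRdX; mem=60
  op3 P1: store L1 := 39 → I/M on L1; bus (none); mem=60
  op4 P0: store L0 := 93 → M/I on L0; bus BusRdX; mem=90
  op5 P0: load  L1 → S/O on L1; bus BusRd; mem=60
  op6 P0: store L1 := 46 → M/I on L1; bus BusUpgr Flush; mem=39
  op7 P1: load  L0 → O/S on L0; bus BusRd; mem=90
  op8 P0: load  L0 → O/S on L0; bus (none); mem=90
  op9 P1: load  L1 → O/S on L1; bus BusRd; mem=39
  op10 P1: load  L0 → O/S on L0; bus (none); mem=90
  op11 P1: load  L0 → O/S on L0; bus (none); mem=90
  op12 P1: load  L0 → O/S on L0; bus (none); mem=90
  op13 P0: load  L1 → O/S on L1; bus (none); mem=39
  op14 P1: load  L0 → O/S on L0; bus (none); mem=90
  op15 P1: load  L0 → O/S on L0; bus (none); mem=90
  op16 P1: load  L0 → O/S on L0; bus (none); mem=90
  op17 P0: load  L1 → O/S on L1; bus (none); mem=39
  op18 P1: load  L0 → O/S on L0; bus (none); mem=90
  op19 P0: load  L0 → O/S on L0; bus (none); mem=90
  op20 P1: load  L1 → O/S on L1; bus (none); mem=39
  op21 P1: load  L1 → O/S on L1; bus (none); mem=39
  op22 P0: store L1 := 94 → M/I on L1; bus BusUpgr; mem=39
  op23 P1: load  L0 → O/S on L0; bus (none); mem=90
  op24 P1: store L1 := 88 → I/M on L1; bus BusRdX Flush; mem=94
  op25 P1: load  L1 → I/M on L1; bus (none); mem=94
  op26 P1: load  L0 → O/S on L0; bus (none); mem=90
  op27 P0: store L0 := 61 → M/I on L0; bus BusUpgr; mem=90
  op28 P1: load  L0 → O/S on L0; bus BusRd; mem=90
  op29 P1: load  L0 → O/S on L0; bus (none); mem=90

state = E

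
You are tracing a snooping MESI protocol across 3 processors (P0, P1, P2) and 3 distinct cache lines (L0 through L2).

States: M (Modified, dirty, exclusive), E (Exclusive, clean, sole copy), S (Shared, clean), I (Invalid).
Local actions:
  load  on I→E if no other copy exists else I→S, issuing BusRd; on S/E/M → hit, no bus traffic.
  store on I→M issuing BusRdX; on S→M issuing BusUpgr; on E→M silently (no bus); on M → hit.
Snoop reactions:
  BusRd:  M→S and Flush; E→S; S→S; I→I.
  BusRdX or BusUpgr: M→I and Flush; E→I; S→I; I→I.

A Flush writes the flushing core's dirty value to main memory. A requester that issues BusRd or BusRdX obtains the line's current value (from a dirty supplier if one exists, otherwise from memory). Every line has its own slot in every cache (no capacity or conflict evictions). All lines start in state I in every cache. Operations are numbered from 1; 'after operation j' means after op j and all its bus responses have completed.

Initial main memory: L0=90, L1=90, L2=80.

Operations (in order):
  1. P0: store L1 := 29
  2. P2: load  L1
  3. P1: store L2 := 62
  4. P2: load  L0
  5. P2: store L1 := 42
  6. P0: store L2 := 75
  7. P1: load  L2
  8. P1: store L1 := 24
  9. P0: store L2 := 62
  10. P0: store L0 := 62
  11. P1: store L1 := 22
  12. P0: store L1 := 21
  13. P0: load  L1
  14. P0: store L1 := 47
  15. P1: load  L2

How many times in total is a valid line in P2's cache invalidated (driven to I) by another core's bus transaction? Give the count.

invalidations = 2

1. P0: store L1 := 29  bus=[BusRdX]  L1: P0=M P1=I P2=I  mem[L1]=90
2. P2: load  L1  bus=[BusRd,Flush]  L1: P0=S P1=I P2=S  mem[L1]=29
3. P1: store L2 := 62  bus=[BusRdX]  L2: P0=I P1=M P2=I  mem[L2]=80
4. P2: load  L0  bus=[BusRd]  L0: P0=I P1=I P2=E  mem[L0]=90
5. P2: store L1 := 42  bus=[BusUpgr]  L1: P0=I P1=I P2=M  mem[L1]=29
6. P0: store L2 := 75  bus=[BusRdX,Flush]  L2: P0=M P1=I P2=I  mem[L2]=62
7. P1: load  L2  bus=[BusRd,Flush]  L2: P0=S P1=S P2=I  mem[L2]=75
8. P1: store L1 := 24  bus=[BusRdX,Flush]  L1: P0=I P1=M P2=I  mem[L1]=42
9. P0: store L2 := 62  bus=[BusUpgr]  L2: P0=M P1=I P2=I  mem[L2]=75
10. P0: store L0 := 62  bus=[BusRdX]  L0: P0=M P1=I P2=I  mem[L0]=90
11. P1: store L1 := 22  bus=[-]  L1: P0=I P1=M P2=I  mem[L1]=42
12. P0: store L1 := 21  bus=[BusRdX,Flush]  L1: P0=M P1=I P2=I  mem[L1]=22
13. P0: load  L1  bus=[-]  L1: P0=M P1=I P2=I  mem[L1]=22
14. P0: store L1 := 47  bus=[-]  L1: P0=M P1=I P2=I  mem[L1]=22
15. P1: load  L2  bus=[BusRd,Flush]  L2: P0=S P1=S P2=I  mem[L2]=62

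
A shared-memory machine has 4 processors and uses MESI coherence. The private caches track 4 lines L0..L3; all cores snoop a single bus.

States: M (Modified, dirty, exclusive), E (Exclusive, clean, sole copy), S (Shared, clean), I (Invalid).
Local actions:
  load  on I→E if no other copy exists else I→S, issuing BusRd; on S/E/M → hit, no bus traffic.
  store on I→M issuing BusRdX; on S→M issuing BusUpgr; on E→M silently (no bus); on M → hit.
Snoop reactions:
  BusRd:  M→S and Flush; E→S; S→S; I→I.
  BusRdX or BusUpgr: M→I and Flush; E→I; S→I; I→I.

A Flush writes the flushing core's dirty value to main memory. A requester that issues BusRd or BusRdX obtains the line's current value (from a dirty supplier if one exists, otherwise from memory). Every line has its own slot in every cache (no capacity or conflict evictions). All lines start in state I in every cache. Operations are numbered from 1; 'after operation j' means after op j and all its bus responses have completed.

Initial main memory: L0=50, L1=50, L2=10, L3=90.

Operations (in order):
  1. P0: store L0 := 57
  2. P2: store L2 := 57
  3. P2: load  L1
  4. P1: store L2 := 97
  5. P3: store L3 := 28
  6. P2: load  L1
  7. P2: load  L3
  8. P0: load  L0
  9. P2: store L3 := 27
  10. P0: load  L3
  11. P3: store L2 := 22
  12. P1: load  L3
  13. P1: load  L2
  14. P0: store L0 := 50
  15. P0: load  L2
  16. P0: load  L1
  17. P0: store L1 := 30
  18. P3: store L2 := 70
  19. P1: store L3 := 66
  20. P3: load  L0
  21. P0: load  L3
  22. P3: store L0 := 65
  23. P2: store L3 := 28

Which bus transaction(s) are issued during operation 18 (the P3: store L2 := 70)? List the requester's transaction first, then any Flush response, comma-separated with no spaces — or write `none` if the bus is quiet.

step 1: P0: store L0 := 57  ⟶  MIII  (L0)  txn=BusRdX  M[L0]=50
step 2: P2: store L2 := 57  ⟶  IIMI  (L2)  txn=BusRdX  M[L2]=10
step 3: P2: load  L1  ⟶  IIEI  (L1)  txn=BusRd  M[L1]=50
step 4: P1: store L2 := 97  ⟶  IMII  (L2)  txn=BusRdX+Flush  M[L2]=57
step 5: P3: store L3 := 28  ⟶  IIIM  (L3)  txn=BusRdX  M[L3]=90
step 6: P2: load  L1  ⟶  IIEI  (L1)  txn=∅  M[L1]=50
step 7: P2: load  L3  ⟶  IISS  (L3)  txn=BusRd+Flush  M[L3]=28
step 8: P0: load  L0  ⟶  MIII  (L0)  txn=∅  M[L0]=50
step 9: P2: store L3 := 27  ⟶  IIMI  (L3)  txn=BusUpgr  M[L3]=28
step 10: P0: load  L3  ⟶  SISI  (L3)  txn=BusRd+Flush  M[L3]=27
step 11: P3: store L2 := 22  ⟶  IIIM  (L2)  txn=BusRdX+Flush  M[L2]=97
step 12: P1: load  L3  ⟶  SSSI  (L3)  txn=BusRd  M[L3]=27
step 13: P1: load  L2  ⟶  ISIS  (L2)  txn=BusRd+Flush  M[L2]=22
step 14: P0: store L0 := 50  ⟶  MIII  (L0)  txn=∅  M[L0]=50
step 15: P0: load  L2  ⟶  SSIS  (L2)  txn=BusRd  M[L2]=22
step 16: P0: load  L1  ⟶  SISI  (L1)  txn=BusRd  M[L1]=50
step 17: P0: store L1 := 30  ⟶  MIII  (L1)  txn=BusUpgr  M[L1]=50
step 18: P3: store L2 := 70  ⟶  IIIM  (L2)  txn=BusUpgr  M[L2]=22
step 19: P1: store L3 := 66  ⟶  IMII  (L3)  txn=BusUpgr  M[L3]=27
step 20: P3: load  L0  ⟶  SIIS  (L0)  txn=BusRd+Flush  M[L0]=50
step 21: P0: load  L3  ⟶  SSII  (L3)  txn=BusRd+Flush  M[L3]=66
step 22: P3: store L0 := 65  ⟶  IIIM  (L0)  txn=BusUpgr  M[L0]=50
step 23: P2: store L3 := 28  ⟶  IIMI  (L3)  txn=BusRdX  M[L3]=66

bus = BusUpgr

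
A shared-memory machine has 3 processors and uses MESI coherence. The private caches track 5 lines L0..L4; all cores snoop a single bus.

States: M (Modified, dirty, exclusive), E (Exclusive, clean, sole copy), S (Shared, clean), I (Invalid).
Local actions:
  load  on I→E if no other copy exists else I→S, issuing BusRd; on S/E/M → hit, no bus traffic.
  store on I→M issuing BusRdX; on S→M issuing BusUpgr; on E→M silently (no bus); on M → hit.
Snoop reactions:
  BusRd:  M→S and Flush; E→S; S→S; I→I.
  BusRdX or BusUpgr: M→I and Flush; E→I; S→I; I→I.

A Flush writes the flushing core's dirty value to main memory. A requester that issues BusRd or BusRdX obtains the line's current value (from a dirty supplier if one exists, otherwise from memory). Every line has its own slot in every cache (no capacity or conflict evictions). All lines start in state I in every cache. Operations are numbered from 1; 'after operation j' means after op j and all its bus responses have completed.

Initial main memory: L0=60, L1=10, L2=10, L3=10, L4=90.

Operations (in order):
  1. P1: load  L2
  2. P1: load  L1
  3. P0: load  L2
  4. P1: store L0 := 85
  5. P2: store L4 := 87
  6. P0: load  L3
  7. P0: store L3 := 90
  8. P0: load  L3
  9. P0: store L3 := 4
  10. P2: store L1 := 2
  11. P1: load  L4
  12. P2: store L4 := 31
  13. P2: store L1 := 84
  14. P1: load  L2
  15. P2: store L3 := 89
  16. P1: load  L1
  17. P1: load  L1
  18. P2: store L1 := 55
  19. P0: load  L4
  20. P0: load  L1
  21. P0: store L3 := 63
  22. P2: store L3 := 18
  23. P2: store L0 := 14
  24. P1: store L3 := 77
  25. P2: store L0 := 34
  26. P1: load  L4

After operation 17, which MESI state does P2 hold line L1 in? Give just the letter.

1. P1: load  L2  bus=[BusRd]  L2: P0=I P1=E P2=I  mem[L2]=10
2. P1: load  L1  bus=[BusRd]  L1: P0=I P1=E P2=I  mem[L1]=10
3. P0: load  L2  bus=[BusRd]  L2: P0=S P1=S P2=I  mem[L2]=10
4. P1: store L0 := 85  bus=[BusRdX]  L0: P0=I P1=M P2=I  mem[L0]=60
5. P2: store L4 := 87  bus=[BusRdX]  L4: P0=I P1=I P2=M  mem[L4]=90
6. P0: load  L3  bus=[BusRd]  L3: P0=E P1=I P2=I  mem[L3]=10
7. P0: store L3 := 90  bus=[-]  L3: P0=M P1=I P2=I  mem[L3]=10
8. P0: load  L3  bus=[-]  L3: P0=M P1=I P2=I  mem[L3]=10
9. P0: store L3 := 4  bus=[-]  L3: P0=M P1=I P2=I  mem[L3]=10
10. P2: store L1 := 2  bus=[BusRdX]  L1: P0=I P1=I P2=M  mem[L1]=10
11. P1: load  L4  bus=[BusRd,Flush]  L4: P0=I P1=S P2=S  mem[L4]=87
12. P2: store L4 := 31  bus=[BusUpgr]  L4: P0=I P1=I P2=M  mem[L4]=87
13. P2: store L1 := 84  bus=[-]  L1: P0=I P1=I P2=M  mem[L1]=10
14. P1: load  L2  bus=[-]  L2: P0=S P1=S P2=I  mem[L2]=10
15. P2: store L3 := 89  bus=[BusRdX,Flush]  L3: P0=I P1=I P2=M  mem[L3]=4
16. P1: load  L1  bus=[BusRd,Flush]  L1: P0=I P1=S P2=S  mem[L1]=84
17. P1: load  L1  bus=[-]  L1: P0=I P1=S P2=S  mem[L1]=84
18. P2: store L1 := 55  bus=[BusUpgr]  L1: P0=I P1=I P2=M  mem[L1]=84
19. P0: load  L4  bus=[BusRd,Flush]  L4: P0=S P1=I P2=S  mem[L4]=31
20. P0: load  L1  bus=[BusRd,Flush]  L1: P0=S P1=I P2=S  mem[L1]=55
21. P0: store L3 := 63  bus=[BusRdX,Flush]  L3: P0=M P1=I P2=I  mem[L3]=89
22. P2: store L3 := 18  bus=[BusRdX,Flush]  L3: P0=I P1=I P2=M  mem[L3]=63
23. P2: store L0 := 14  bus=[BusRdX,Flush]  L0: P0=I P1=I P2=M  mem[L0]=85
24. P1: store L3 := 77  bus=[BusRdX,Flush]  L3: P0=I P1=M P2=I  mem[L3]=18
25. P2: store L0 := 34  bus=[-]  L0: P0=I P1=I P2=M  mem[L0]=85
26. P1: load  L4  bus=[BusRd]  L4: P0=S P1=S P2=S  mem[L4]=31

state = S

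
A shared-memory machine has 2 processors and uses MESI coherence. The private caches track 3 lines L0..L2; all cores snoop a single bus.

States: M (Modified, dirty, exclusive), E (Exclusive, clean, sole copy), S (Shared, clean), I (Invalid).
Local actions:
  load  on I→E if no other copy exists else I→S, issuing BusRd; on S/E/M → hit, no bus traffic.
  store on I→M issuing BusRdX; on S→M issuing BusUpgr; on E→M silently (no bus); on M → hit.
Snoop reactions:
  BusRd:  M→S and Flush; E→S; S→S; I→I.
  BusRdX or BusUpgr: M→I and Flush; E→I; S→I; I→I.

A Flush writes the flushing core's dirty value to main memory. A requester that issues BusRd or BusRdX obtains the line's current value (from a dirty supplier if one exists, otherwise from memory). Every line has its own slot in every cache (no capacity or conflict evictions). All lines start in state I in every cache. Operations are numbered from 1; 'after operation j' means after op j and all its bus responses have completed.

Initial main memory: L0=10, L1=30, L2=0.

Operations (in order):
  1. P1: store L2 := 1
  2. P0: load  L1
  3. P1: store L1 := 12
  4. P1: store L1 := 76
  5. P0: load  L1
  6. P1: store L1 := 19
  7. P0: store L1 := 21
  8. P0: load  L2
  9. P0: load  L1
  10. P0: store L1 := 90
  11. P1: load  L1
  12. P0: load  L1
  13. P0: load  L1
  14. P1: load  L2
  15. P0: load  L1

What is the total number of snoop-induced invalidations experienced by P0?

  op1 P1: store L2 := 1 → I/M on L2; bus BusRdX; mem=0
  op2 P0: load  L1 → E/I on L1; bus BusRd; mem=30
  op3 P1: store L1 := 12 → I/M on L1; bus BusRdX; mem=30
  op4 P1: store L1 := 76 → I/M on L1; bus (none); mem=30
  op5 P0: load  L1 → S/S on L1; bus BusRd Flush; mem=76
  op6 P1: store L1 := 19 → I/M on L1; bus BusUpgr; mem=76
  op7 P0: store L1 := 21 → M/I on L1; bus BusRdX Flush; mem=19
  op8 P0: load  L2 → S/S on L2; bus BusRd Flush; mem=1
  op9 P0: load  L1 → M/I on L1; bus (none); mem=19
  op10 P0: store L1 := 90 → M/I on L1; bus (none); mem=19
  op11 P1: load  L1 → S/S on L1; bus BusRd Flush; mem=90
  op12 P0: load  L1 → S/S on L1; bus (none); mem=90
  op13 P0: load  L1 → S/S on L1; bus (none); mem=90
  op14 P1: load  L2 → S/S on L2; bus (none); mem=1
  op15 P0: load  L1 → S/S on L1; bus (none); mem=90

invalidations = 2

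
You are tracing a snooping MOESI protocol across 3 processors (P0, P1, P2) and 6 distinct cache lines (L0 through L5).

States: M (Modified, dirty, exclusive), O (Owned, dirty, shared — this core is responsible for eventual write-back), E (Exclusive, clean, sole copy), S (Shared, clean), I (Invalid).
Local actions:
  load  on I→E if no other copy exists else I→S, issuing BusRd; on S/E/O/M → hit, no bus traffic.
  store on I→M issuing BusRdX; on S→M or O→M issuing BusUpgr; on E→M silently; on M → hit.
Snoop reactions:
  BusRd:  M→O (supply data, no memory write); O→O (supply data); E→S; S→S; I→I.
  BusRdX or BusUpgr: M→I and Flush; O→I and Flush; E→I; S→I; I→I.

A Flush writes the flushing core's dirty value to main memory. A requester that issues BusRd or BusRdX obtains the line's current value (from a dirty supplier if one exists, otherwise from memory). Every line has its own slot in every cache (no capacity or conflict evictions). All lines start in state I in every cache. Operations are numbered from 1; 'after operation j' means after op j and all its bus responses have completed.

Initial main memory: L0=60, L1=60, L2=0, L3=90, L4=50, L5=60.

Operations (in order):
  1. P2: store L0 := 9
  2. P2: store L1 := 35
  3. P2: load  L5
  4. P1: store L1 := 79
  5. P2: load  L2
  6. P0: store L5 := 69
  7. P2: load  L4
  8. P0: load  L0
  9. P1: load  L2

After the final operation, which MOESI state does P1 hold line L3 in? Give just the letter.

state = I

  op1 P2: store L0 := 9 → I/I/M on L0; bus BusRdX; mem=60
  op2 P2: store L1 := 35 → I/I/M on L1; bus BusRdX; mem=60
  op3 P2: load  L5 → I/I/E on L5; bus BusRd; mem=60
  op4 P1: store L1 := 79 → I/M/I on L1; bus BusRdX Flush; mem=35
  op5 P2: load  L2 → I/I/E on L2; bus BusRd; mem=0
  op6 P0: store L5 := 69 → M/I/I on L5; bus BusRdX; mem=60
  op7 P2: load  L4 → I/I/E on L4; bus BusRd; mem=50
  op8 P0: load  L0 → S/I/O on L0; bus BusRd; mem=60
  op9 P1: load  L2 → I/S/S on L2; bus BusRd; mem=0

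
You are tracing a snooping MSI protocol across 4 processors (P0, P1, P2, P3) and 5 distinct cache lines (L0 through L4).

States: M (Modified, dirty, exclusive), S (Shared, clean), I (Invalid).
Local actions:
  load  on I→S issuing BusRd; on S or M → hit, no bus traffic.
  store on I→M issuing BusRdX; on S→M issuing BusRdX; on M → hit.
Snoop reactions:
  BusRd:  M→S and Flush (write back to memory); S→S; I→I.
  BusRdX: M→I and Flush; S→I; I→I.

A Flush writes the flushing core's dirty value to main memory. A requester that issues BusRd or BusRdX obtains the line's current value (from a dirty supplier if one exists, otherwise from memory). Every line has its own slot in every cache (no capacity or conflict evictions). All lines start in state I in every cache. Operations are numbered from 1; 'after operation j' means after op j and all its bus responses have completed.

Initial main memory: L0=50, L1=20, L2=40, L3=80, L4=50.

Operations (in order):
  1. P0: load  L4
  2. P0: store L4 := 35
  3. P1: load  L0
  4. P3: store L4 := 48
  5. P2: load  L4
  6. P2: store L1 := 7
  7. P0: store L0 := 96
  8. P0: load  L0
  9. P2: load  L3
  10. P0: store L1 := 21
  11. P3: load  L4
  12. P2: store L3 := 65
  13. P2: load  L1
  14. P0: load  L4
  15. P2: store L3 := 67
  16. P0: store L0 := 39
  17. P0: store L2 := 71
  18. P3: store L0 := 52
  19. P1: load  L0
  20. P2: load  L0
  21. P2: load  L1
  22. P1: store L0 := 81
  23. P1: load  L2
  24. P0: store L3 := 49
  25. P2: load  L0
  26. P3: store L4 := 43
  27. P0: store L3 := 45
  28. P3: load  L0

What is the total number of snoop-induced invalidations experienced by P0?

[1] P0: load  L4 | P0:S(50), P1:I, P2:I, P3:I | bus: BusRd
[2] P0: store L4 := 35 | P0:M(35), P1:I, P2:I, P3:I | bus: BusRdX
[3] P1: load  L0 | P0:I, P1:S(50), P2:I, P3:I | bus: BusRd
[4] P3: store L4 := 48 | P0:I, P1:I, P2:I, P3:M(48) | bus: BusRdX,Flush
[5] P2: load  L4 | P0:I, P1:I, P2:S(48), P3:S(48) | bus: BusRd,Flush
[6] P2: store L1 := 7 | P0:I, P1:I, P2:M(7), P3:I | bus: BusRdX
[7] P0: store L0 := 96 | P0:M(96), P1:I, P2:I, P3:I | bus: BusRdX
[8] P0: load  L0 | P0:M(96), P1:I, P2:I, P3:I | bus: none
[9] P2: load  L3 | P0:I, P1:I, P2:S(80), P3:I | bus: BusRd
[10] P0: store L1 := 21 | P0:M(21), P1:I, P2:I, P3:I | bus: BusRdX,Flush
[11] P3: load  L4 | P0:I, P1:I, P2:S(48), P3:S(48) | bus: none
[12] P2: store L3 := 65 | P0:I, P1:I, P2:M(65), P3:I | bus: BusRdX
[13] P2: load  L1 | P0:S(21), P1:I, P2:S(21), P3:I | bus: BusRd,Flush
[14] P0: load  L4 | P0:S(48), P1:I, P2:S(48), P3:S(48) | bus: BusRd
[15] P2: store L3 := 67 | P0:I, P1:I, P2:M(67), P3:I | bus: none
[16] P0: store L0 := 39 | P0:M(39), P1:I, P2:I, P3:I | bus: none
[17] P0: store L2 := 71 | P0:M(71), P1:I, P2:I, P3:I | bus: BusRdX
[18] P3: store L0 := 52 | P0:I, P1:I, P2:I, P3:M(52) | bus: BusRdX,Flush
[19] P1: load  L0 | P0:I, P1:S(52), P2:I, P3:S(52) | bus: BusRd,Flush
[20] P2: load  L0 | P0:I, P1:S(52), P2:S(52), P3:S(52) | bus: BusRd
[21] P2: load  L1 | P0:S(21), P1:I, P2:S(21), P3:I | bus: none
[22] P1: store L0 := 81 | P0:I, P1:M(81), P2:I, P3:I | bus: BusRdX
[23] P1: load  L2 | P0:S(71), P1:S(71), P2:I, P3:I | bus: BusRd,Flush
[24] P0: store L3 := 49 | P0:M(49), P1:I, P2:I, P3:I | bus: BusRdX,Flush
[25] P2: load  L0 | P0:I, P1:S(81), P2:S(81), P3:I | bus: BusRd,Flush
[26] P3: store L4 := 43 | P0:I, P1:I, P2:I, P3:M(43) | bus: BusRdX
[27] P0: store L3 := 45 | P0:M(45), P1:I, P2:I, P3:I | bus: none
[28] P3: load  L0 | P0:I, P1:S(81), P2:S(81), P3:S(81) | bus: BusRd

invalidations = 3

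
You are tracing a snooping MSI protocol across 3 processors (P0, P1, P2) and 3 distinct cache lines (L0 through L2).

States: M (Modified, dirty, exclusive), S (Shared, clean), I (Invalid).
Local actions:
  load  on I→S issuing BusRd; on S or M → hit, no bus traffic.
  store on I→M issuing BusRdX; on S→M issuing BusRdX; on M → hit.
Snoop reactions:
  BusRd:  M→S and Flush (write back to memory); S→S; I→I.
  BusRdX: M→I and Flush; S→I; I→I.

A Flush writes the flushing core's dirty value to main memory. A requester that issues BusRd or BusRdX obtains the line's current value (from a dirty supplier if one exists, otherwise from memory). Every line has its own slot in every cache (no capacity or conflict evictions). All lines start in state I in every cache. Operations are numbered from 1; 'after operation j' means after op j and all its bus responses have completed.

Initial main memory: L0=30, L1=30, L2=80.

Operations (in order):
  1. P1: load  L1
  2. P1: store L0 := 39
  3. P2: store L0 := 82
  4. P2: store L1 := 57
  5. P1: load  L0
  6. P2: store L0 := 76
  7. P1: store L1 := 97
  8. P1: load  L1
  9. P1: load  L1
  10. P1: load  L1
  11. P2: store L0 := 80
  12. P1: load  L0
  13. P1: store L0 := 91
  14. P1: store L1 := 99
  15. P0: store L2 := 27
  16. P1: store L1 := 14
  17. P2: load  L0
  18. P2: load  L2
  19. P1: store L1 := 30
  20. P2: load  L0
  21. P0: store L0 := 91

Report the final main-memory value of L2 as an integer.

[1] P1: load  L1 | P0:I, P1:S(30), P2:I | bus: BusRd
[2] P1: store L0 := 39 | P0:I, P1:M(39), P2:I | bus: BusRdX
[3] P2: store L0 := 82 | P0:I, P1:I, P2:M(82) | bus: BusRdX,Flush
[4] P2: store L1 := 57 | P0:I, P1:I, P2:M(57) | bus: BusRdX
[5] P1: load  L0 | P0:I, P1:S(82), P2:S(82) | bus: BusRd,Flush
[6] P2: store L0 := 76 | P0:I, P1:I, P2:M(76) | bus: BusRdX
[7] P1: store L1 := 97 | P0:I, P1:M(97), P2:I | bus: BusRdX,Flush
[8] P1: load  L1 | P0:I, P1:M(97), P2:I | bus: none
[9] P1: load  L1 | P0:I, P1:M(97), P2:I | bus: none
[10] P1: load  L1 | P0:I, P1:M(97), P2:I | bus: none
[11] P2: store L0 := 80 | P0:I, P1:I, P2:M(80) | bus: none
[12] P1: load  L0 | P0:I, P1:S(80), P2:S(80) | bus: BusRd,Flush
[13] P1: store L0 := 91 | P0:I, P1:M(91), P2:I | bus: BusRdX
[14] P1: store L1 := 99 | P0:I, P1:M(99), P2:I | bus: none
[15] P0: store L2 := 27 | P0:M(27), P1:I, P2:I | bus: BusRdX
[16] P1: store L1 := 14 | P0:I, P1:M(14), P2:I | bus: none
[17] P2: load  L0 | P0:I, P1:S(91), P2:S(91) | bus: BusRd,Flush
[18] P2: load  L2 | P0:S(27), P1:I, P2:S(27) | bus: BusRd,Flush
[19] P1: store L1 := 30 | P0:I, P1:M(30), P2:I | bus: none
[20] P2: load  L0 | P0:I, P1:S(91), P2:S(91) | bus: none
[21] P0: store L0 := 91 | P0:M(91), P1:I, P2:I | bus: BusRdX

memory[L2] = 27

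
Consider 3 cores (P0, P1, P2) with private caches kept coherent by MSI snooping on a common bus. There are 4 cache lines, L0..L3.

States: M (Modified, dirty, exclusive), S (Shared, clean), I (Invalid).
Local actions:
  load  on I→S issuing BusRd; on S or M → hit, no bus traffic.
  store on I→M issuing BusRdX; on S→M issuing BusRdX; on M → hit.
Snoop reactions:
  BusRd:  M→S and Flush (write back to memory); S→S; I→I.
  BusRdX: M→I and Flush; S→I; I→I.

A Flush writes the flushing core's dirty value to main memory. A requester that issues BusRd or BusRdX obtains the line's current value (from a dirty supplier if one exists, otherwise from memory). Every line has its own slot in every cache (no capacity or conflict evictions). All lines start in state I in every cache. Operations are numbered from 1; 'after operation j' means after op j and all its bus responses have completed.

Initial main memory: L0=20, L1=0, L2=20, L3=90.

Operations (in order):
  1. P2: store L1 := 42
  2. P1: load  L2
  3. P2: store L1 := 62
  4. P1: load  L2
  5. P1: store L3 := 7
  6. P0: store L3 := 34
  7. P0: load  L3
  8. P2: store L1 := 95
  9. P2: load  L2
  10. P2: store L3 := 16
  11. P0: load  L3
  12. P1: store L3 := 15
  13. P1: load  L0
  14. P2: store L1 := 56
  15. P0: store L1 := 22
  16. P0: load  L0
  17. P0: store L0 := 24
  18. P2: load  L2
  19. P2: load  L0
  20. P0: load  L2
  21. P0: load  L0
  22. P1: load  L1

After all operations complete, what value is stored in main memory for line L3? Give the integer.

  op1 P2: store L1 := 42 → I/I/M on L1; bus BusRdX; mem=0
  op2 P1: load  L2 → I/S/I on L2; bus BusRd; mem=20
  op3 P2: store L1 := 62 → I/I/M on L1; bus (none); mem=0
  op4 P1: load  L2 → I/S/I on L2; bus (none); mem=20
  op5 P1: store L3 := 7 → I/M/I on L3; bus BusRdX; mem=90
  op6 P0: store L3 := 34 → M/I/I on L3; bus BusRdX Flush; mem=7
  op7 P0: load  L3 → M/I/I on L3; bus (none); mem=7
  op8 P2: store L1 := 95 → I/I/M on L1; bus (none); mem=0
  op9 P2: load  L2 → I/S/S on L2; bus BusRd; mem=20
  op10 P2: store L3 := 16 → I/I/M on L3; bus BusRdX Flush; mem=34
  op11 P0: load  L3 → S/I/S on L3; bus BusRd Flush; mem=16
  op12 P1: store L3 := 15 → I/M/I on L3; bus BusRdX; mem=16
  op13 P1: load  L0 → I/S/I on L0; bus BusRd; mem=20
  op14 P2: store L1 := 56 → I/I/M on L1; bus (none); mem=0
  op15 P0: store L1 := 22 → M/I/I on L1; bus BusRdX Flush; mem=56
  op16 P0: load  L0 → S/S/I on L0; bus BusRd; mem=20
  op17 P0: store L0 := 24 → M/I/I on L0; bus BusRdX; mem=20
  op18 P2: load  L2 → I/S/S on L2; bus (none); mem=20
  op19 P2: load  L0 → S/I/S on L0; bus BusRd Flush; mem=24
  op20 P0: load  L2 → S/S/S on L2; bus BusRd; mem=20
  op21 P0: load  L0 → S/I/S on L0; bus (none); mem=24
  op22 P1: load  L1 → S/S/I on L1; bus BusRd Flush; mem=22

memory[L3] = 16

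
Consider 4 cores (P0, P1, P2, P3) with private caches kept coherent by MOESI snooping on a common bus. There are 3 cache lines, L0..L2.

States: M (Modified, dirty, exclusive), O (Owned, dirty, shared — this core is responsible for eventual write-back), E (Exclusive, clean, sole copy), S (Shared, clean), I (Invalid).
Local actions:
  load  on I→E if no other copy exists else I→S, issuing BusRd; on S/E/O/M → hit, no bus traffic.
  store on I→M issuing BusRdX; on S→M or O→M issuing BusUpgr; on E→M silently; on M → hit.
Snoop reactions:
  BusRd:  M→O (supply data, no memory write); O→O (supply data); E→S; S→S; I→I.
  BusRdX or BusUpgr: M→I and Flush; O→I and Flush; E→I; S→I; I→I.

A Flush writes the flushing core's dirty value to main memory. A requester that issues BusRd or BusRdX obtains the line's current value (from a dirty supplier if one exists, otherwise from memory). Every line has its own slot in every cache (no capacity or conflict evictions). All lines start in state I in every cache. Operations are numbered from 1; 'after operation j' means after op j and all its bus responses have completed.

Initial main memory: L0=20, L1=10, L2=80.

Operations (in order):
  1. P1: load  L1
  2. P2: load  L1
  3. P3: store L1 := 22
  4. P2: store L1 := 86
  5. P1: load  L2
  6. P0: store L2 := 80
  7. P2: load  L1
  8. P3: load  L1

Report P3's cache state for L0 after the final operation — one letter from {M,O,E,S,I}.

[1] P1: load  L1 | P0:I, P1:E(10), P2:I, P3:I | bus: BusRd
[2] P2: load  L1 | P0:I, P1:S(10), P2:S(10), P3:I | bus: BusRd
[3] P3: store L1 := 22 | P0:I, P1:I, P2:I, P3:M(22) | bus: BusRdX
[4] P2: store L1 := 86 | P0:I, P1:I, P2:M(86), P3:I | bus: BusRdX,Flush
[5] P1: load  L2 | P0:I, P1:E(80), P2:I, P3:I | bus: BusRd
[6] P0: store L2 := 80 | P0:M(80), P1:I, P2:I, P3:I | bus: BusRdX
[7] P2: load  L1 | P0:I, P1:I, P2:M(86), P3:I | bus: none
[8] P3: load  L1 | P0:I, P1:I, P2:O(86), P3:S(86) | bus: BusRd

state = I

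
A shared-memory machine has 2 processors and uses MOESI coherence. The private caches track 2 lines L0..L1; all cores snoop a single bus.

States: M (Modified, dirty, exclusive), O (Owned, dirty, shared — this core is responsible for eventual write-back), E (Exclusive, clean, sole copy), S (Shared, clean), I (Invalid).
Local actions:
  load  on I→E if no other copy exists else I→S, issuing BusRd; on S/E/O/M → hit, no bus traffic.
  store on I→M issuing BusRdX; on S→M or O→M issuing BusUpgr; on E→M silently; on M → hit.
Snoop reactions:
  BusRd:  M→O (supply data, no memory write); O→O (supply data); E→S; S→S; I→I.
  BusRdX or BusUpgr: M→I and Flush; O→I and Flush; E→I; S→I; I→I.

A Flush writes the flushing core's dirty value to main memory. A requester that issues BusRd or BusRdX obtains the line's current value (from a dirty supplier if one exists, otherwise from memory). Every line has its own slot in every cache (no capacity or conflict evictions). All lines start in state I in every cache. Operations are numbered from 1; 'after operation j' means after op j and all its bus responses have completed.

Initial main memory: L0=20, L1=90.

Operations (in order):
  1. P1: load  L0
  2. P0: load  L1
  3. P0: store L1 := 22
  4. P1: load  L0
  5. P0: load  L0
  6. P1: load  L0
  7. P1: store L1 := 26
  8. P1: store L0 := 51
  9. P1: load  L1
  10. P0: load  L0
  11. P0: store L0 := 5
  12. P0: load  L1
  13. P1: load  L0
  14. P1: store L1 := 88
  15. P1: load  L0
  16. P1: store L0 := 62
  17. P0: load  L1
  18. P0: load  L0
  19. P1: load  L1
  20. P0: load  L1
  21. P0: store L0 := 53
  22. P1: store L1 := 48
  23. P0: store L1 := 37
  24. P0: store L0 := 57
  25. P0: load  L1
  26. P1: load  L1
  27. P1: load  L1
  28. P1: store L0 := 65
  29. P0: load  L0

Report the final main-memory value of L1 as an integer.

1. P1: load  L0  bus=[BusRd]  L0: P0=I P1=E  mem[L0]=20
2. P0: load  L1  bus=[BusRd]  L1: P0=E P1=I  mem[L1]=90
3. P0: store L1 := 22  bus=[-]  L1: P0=M P1=I  mem[L1]=90
4. P1: load  L0  bus=[-]  L0: P0=I P1=E  mem[L0]=20
5. P0: load  L0  bus=[BusRd]  L0: P0=S P1=S  mem[L0]=20
6. P1: load  L0  bus=[-]  L0: P0=S P1=S  mem[L0]=20
7. P1: store L1 := 26  bus=[BusRdX,Flush]  L1: P0=I P1=M  mem[L1]=22
8. P1: store L0 := 51  bus=[BusUpgr]  L0: P0=I P1=M  mem[L0]=20
9. P1: load  L1  bus=[-]  L1: P0=I P1=M  mem[L1]=22
10. P0: load  L0  bus=[BusRd]  L0: P0=S P1=O  mem[L0]=20
11. P0: store L0 := 5  bus=[BusUpgr,Flush]  L0: P0=M P1=I  mem[L0]=51
12. P0: load  L1  bus=[BusRd]  L1: P0=S P1=O  mem[L1]=22
13. P1: load  L0  bus=[BusRd]  L0: P0=O P1=S  mem[L0]=51
14. P1: store L1 := 88  bus=[BusUpgr]  L1: P0=I P1=M  mem[L1]=22
15. P1: load  L0  bus=[-]  L0: P0=O P1=S  mem[L0]=51
16. P1: store L0 := 62  bus=[BusUpgr,Flush]  L0: P0=I P1=M  mem[L0]=5
17. P0: load  L1  bus=[BusRd]  L1: P0=S P1=O  mem[L1]=22
18. P0: load  L0  bus=[BusRd]  L0: P0=S P1=O  mem[L0]=5
19. P1: load  L1  bus=[-]  L1: P0=S P1=O  mem[L1]=22
20. P0: load  L1  bus=[-]  L1: P0=S P1=O  mem[L1]=22
21. P0: store L0 := 53  bus=[BusUpgr,Flush]  L0: P0=M P1=I  mem[L0]=62
22. P1: store L1 := 48  bus=[BusUpgr]  L1: P0=I P1=M  mem[L1]=22
23. P0: store L1 := 37  bus=[BusRdX,Flush]  L1: P0=M P1=I  mem[L1]=48
24. P0: store L0 := 57  bus=[-]  L0: P0=M P1=I  mem[L0]=62
25. P0: load  L1  bus=[-]  L1: P0=M P1=I  mem[L1]=48
26. P1: load  L1  bus=[BusRd]  L1: P0=O P1=S  mem[L1]=48
27. P1: load  L1  bus=[-]  L1: P0=O P1=S  mem[L1]=48
28. P1: store L0 := 65  bus=[BusRdX,Flush]  L0: P0=I P1=M  mem[L0]=57
29. P0: load  L0  bus=[BusRd]  L0: P0=S P1=O  mem[L0]=57

memory[L1] = 48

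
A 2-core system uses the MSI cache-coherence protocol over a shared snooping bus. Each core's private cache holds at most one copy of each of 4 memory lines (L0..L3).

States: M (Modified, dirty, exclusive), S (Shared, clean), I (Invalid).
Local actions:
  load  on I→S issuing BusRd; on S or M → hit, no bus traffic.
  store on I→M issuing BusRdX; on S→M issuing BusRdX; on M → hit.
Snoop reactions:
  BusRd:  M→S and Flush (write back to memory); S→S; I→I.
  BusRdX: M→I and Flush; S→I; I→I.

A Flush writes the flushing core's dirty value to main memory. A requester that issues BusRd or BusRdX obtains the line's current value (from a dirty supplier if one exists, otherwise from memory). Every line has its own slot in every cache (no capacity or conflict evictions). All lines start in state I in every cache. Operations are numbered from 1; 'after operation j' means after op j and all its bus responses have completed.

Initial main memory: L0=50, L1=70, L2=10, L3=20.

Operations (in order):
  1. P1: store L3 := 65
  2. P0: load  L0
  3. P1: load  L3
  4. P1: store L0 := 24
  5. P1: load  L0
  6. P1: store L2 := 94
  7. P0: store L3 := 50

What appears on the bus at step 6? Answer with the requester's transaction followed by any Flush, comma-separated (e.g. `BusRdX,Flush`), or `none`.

[1] P1: store L3 := 65 | P0:I, P1:M(65) | bus: BusRdX
[2] P0: load  L0 | P0:S(50), P1:I | bus: BusRd
[3] P1: load  L3 | P0:I, P1:M(65) | bus: none
[4] P1: store L0 := 24 | P0:I, P1:M(24) | bus: BusRdX
[5] P1: load  L0 | P0:I, P1:M(24) | bus: none
[6] P1: store L2 := 94 | P0:I, P1:M(94) | bus: BusRdX
[7] P0: store L3 := 50 | P0:M(50), P1:I | bus: BusRdX,Flush

bus = BusRdX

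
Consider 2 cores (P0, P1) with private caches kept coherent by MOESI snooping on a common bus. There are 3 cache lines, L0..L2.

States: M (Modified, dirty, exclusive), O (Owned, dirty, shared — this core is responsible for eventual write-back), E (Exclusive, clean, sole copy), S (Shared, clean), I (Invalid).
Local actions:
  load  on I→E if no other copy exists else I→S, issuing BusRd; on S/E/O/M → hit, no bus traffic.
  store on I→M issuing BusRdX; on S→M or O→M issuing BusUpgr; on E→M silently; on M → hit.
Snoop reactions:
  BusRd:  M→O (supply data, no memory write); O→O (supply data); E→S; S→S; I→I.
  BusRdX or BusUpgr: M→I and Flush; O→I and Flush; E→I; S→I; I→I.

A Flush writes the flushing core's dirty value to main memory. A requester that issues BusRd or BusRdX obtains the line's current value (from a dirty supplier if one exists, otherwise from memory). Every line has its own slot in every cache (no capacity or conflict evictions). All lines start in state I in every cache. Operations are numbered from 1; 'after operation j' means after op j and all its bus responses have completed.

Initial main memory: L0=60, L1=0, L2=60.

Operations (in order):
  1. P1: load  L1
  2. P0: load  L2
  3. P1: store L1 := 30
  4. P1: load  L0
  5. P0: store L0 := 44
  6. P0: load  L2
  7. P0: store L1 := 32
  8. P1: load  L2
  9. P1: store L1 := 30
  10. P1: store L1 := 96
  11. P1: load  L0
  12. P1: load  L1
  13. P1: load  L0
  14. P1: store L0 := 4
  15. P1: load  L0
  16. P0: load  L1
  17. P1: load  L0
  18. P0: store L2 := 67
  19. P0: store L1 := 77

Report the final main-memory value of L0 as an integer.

[1] P1: load  L1 | P0:I, P1:E(0) | bus: BusRd
[2] P0: load  L2 | P0:E(60), P1:I | bus: BusRd
[3] P1: store L1 := 30 | P0:I, P1:M(30) | bus: none
[4] P1: load  L0 | P0:I, P1:E(60) | bus: BusRd
[5] P0: store L0 := 44 | P0:M(44), P1:I | bus: BusRdX
[6] P0: load  L2 | P0:E(60), P1:I | bus: none
[7] P0: store L1 := 32 | P0:M(32), P1:I | bus: BusRdX,Flush
[8] P1: load  L2 | P0:S(60), P1:S(60) | bus: BusRd
[9] P1: store L1 := 30 | P0:I, P1:M(30) | bus: BusRdX,Flush
[10] P1: store L1 := 96 | P0:I, P1:M(96) | bus: none
[11] P1: load  L0 | P0:O(44), P1:S(44) | bus: BusRd
[12] P1: load  L1 | P0:I, P1:M(96) | bus: none
[13] P1: load  L0 | P0:O(44), P1:S(44) | bus: none
[14] P1: store L0 := 4 | P0:I, P1:M(4) | bus: BusUpgr,Flush
[15] P1: load  L0 | P0:I, P1:M(4) | bus: none
[16] P0: load  L1 | P0:S(96), P1:O(96) | bus: BusRd
[17] P1: load  L0 | P0:I, P1:M(4) | bus: none
[18] P0: store L2 := 67 | P0:M(67), P1:I | bus: BusUpgr
[19] P0: store L1 := 77 | P0:M(77), P1:I | bus: BusUpgr,Flush

memory[L0] = 44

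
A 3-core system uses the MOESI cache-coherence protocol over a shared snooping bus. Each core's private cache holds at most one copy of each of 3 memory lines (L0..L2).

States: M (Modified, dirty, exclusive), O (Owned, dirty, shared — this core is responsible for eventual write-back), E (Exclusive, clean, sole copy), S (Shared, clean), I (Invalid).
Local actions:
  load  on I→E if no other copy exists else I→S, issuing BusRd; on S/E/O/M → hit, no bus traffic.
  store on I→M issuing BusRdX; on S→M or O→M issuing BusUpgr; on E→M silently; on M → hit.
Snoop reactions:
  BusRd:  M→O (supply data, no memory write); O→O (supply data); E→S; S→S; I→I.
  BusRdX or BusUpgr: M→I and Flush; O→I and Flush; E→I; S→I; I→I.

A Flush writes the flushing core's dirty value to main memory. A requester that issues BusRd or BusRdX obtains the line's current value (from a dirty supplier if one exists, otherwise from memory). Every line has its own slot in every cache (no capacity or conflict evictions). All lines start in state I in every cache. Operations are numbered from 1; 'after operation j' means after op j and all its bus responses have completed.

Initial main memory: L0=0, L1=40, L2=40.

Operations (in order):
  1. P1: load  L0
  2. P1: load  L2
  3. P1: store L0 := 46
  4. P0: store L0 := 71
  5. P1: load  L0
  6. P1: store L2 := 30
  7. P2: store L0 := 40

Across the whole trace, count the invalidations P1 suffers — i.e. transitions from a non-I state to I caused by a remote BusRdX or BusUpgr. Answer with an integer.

invalidations = 2

step 1: P1: load  L0  ⟶  IEI  (L0)  txn=BusRd  M[L0]=0
step 2: P1: load  L2  ⟶  IEI  (L2)  txn=BusRd  M[L2]=40
step 3: P1: store L0 := 46  ⟶  IMI  (L0)  txn=∅  M[L0]=0
step 4: P0: store L0 := 71  ⟶  MII  (L0)  txn=BusRdX+Flush  M[L0]=46
step 5: P1: load  L0  ⟶  OSI  (L0)  txn=BusRd  M[L0]=46
step 6: P1: store L2 := 30  ⟶  IMI  (L2)  txn=∅  M[L2]=40
step 7: P2: store L0 := 40  ⟶  IIM  (L0)  txn=BusRdX+Flush  M[L0]=71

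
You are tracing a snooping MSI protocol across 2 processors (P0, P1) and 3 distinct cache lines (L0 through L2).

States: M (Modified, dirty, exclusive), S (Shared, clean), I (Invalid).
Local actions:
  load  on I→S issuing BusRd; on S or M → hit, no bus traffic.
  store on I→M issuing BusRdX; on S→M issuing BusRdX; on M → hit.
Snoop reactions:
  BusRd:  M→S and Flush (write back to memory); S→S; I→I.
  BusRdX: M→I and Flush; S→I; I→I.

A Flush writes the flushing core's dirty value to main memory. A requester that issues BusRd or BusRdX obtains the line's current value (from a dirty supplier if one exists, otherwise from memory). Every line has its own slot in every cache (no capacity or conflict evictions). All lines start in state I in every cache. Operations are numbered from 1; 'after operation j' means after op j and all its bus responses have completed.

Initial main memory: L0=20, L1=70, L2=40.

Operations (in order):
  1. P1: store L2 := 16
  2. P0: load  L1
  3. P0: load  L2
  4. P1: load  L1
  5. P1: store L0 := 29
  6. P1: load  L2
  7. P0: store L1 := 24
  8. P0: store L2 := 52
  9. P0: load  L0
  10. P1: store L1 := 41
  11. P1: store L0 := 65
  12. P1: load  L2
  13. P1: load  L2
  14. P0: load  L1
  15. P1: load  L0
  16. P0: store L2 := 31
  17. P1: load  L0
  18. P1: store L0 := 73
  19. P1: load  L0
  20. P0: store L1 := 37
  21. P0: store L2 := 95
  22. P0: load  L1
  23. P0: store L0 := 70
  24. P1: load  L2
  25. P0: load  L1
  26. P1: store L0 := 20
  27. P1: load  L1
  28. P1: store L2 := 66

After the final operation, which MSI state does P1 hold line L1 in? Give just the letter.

state = S

step 1: P1: store L2 := 16  ⟶  IM  (L2)  txn=BusRdX  M[L2]=40
step 2: P0: load  L1  ⟶  SI  (L1)  txn=BusRd  M[L1]=70
step 3: P0: load  L2  ⟶  SS  (L2)  txn=BusRd+Flush  M[L2]=16
step 4: P1: load  L1  ⟶  SS  (L1)  txn=BusRd  M[L1]=70
step 5: P1: store L0 := 29  ⟶  IM  (L0)  txn=BusRdX  M[L0]=20
step 6: P1: load  L2  ⟶  SS  (L2)  txn=∅  M[L2]=16
step 7: P0: store L1 := 24  ⟶  MI  (L1)  txn=BusRdX  M[L1]=70
step 8: P0: store L2 := 52  ⟶  MI  (L2)  txn=BusRdX  M[L2]=16
step 9: P0: load  L0  ⟶  SS  (L0)  txn=BusRd+Flush  M[L0]=29
step 10: P1: store L1 := 41  ⟶  IM  (L1)  txn=BusRdX+Flush  M[L1]=24
step 11: P1: store L0 := 65  ⟶  IM  (L0)  txn=BusRdX  M[L0]=29
step 12: P1: load  L2  ⟶  SS  (L2)  txn=BusRd+Flush  M[L2]=52
step 13: P1: load  L2  ⟶  SS  (L2)  txn=∅  M[L2]=52
step 14: P0: load  L1  ⟶  SS  (L1)  txn=BusRd+Flush  M[L1]=41
step 15: P1: load  L0  ⟶  IM  (L0)  txn=∅  M[L0]=29
step 16: P0: store L2 := 31  ⟶  MI  (L2)  txn=BusRdX  M[L2]=52
step 17: P1: load  L0  ⟶  IM  (L0)  txn=∅  M[L0]=29
step 18: P1: store L0 := 73  ⟶  IM  (L0)  txn=∅  M[L0]=29
step 19: P1: load  L0  ⟶  IM  (L0)  txn=∅  M[L0]=29
step 20: P0: store L1 := 37  ⟶  MI  (L1)  txn=BusRdX  M[L1]=41
step 21: P0: store L2 := 95  ⟶  MI  (L2)  txn=∅  M[L2]=52
step 22: P0: load  L1  ⟶  MI  (L1)  txn=∅  M[L1]=41
step 23: P0: store L0 := 70  ⟶  MI  (L0)  txn=BusRdX+Flush  M[L0]=73
step 24: P1: load  L2  ⟶  SS  (L2)  txn=BusRd+Flush  M[L2]=95
step 25: P0: load  L1  ⟶  MI  (L1)  txn=∅  M[L1]=41
step 26: P1: store L0 := 20  ⟶  IM  (L0)  txn=BusRdX+Flush  M[L0]=70
step 27: P1: load  L1  ⟶  SS  (L1)  txn=BusRd+Flush  M[L1]=37
step 28: P1: store L2 := 66  ⟶  IM  (L2)  txn=BusRdX  M[L2]=95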